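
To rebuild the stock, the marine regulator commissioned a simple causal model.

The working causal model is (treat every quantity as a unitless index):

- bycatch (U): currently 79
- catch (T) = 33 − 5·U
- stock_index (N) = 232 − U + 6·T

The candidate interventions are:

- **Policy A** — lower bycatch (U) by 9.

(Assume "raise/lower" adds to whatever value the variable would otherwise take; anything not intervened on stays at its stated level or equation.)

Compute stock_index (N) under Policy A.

Policy A (U − 9):
  U = 79 − 9 = 70
  T = 33 − 5·70 = -317
  N = 232 − 70 + 6·(-317) = -1740

-1740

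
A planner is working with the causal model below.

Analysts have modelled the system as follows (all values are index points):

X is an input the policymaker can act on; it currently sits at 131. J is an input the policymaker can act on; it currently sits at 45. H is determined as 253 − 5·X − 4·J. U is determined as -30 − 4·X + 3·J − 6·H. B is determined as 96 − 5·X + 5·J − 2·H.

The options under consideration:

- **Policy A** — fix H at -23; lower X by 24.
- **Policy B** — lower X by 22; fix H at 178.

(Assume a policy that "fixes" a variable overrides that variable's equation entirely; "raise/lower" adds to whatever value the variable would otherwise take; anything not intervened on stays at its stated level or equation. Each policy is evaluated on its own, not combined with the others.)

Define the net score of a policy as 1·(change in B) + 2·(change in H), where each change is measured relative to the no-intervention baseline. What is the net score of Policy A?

120

Baseline:
  X = 131
  J = 45
  H = 253 − 5·131 − 4·45 = -582
  B = 96 − 5·131 + 5·45 − 2·(-582) = 830
Policy A (H := -23, X − 24):
  X = 131 − 24 = 107
  J = 45
  H = -23
  B = 96 − 5·107 + 5·45 − 2·(-23) = -168
ΔB = -168 − 830 = -998; ΔH = -23 − (-582) = 559
Score = 1·(-998) + 2·559 = 120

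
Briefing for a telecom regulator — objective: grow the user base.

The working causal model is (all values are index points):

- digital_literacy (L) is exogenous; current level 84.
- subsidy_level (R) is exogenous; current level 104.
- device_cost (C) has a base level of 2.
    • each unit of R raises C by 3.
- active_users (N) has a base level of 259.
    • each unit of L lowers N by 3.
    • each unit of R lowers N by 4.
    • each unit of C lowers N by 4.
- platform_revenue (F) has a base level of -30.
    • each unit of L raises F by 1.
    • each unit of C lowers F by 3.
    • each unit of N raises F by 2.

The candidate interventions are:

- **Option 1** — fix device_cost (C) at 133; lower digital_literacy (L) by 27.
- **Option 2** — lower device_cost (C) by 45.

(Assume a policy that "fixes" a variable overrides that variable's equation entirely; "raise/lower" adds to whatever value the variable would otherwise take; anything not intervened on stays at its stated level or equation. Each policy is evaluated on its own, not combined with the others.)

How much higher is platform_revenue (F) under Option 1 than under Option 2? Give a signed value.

Option 1 (C := 133, L − 27):
  L = 84 − 27 = 57
  R = 104
  C = 133
  N = 259 − 3·57 − 4·104 − 4·133 = -860
  F = -30 + 57 − 3·133 + 2·(-860) = -2092
Option 2 (C − 45):
  L = 84
  R = 104
  C = 2 + 3·104 (−45 from intervention) = 269
  N = 259 − 3·84 − 4·104 − 4·269 = -1485
  F = -30 + 84 − 3·269 + 2·(-1485) = -3723
F: -2092 − (-3723) = 1631

1631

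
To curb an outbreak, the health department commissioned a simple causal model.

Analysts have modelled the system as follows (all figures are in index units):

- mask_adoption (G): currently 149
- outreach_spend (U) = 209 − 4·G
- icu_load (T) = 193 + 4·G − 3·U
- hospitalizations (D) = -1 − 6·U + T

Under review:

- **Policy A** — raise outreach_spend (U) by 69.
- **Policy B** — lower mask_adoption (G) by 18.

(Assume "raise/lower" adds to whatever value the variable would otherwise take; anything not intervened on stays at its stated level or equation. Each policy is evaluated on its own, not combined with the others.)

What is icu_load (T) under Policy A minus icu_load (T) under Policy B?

81

Policy A (U + 69):
  G = 149
  U = 209 − 4·149 (+69 from intervention) = -318
  T = 193 + 4·149 − 3·(-318) = 1743
Policy B (G − 18):
  G = 149 − 18 = 131
  U = 209 − 4·131 = -315
  T = 193 + 4·131 − 3·(-315) = 1662
T: 1743 − 1662 = 81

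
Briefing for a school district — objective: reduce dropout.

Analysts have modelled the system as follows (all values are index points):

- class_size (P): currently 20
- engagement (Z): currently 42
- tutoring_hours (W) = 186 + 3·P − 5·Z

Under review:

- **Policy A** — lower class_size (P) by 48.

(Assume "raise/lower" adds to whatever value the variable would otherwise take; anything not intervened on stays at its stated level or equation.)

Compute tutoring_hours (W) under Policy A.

-108

Policy A (P − 48):
  P = 20 − 48 = -28
  Z = 42
  W = 186 + 3·(-28) − 5·42 = -108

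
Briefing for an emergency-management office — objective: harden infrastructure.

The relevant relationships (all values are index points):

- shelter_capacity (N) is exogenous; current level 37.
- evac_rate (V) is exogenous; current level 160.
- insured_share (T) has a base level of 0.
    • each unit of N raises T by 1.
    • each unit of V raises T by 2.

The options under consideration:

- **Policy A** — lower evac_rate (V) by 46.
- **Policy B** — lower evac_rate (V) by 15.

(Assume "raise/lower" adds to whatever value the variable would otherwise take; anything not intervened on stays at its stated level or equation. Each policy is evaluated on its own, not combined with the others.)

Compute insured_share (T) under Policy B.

Policy B (V − 15):
  N = 37
  V = 160 − 15 = 145
  T = 0 + 37 + 2·145 = 327

327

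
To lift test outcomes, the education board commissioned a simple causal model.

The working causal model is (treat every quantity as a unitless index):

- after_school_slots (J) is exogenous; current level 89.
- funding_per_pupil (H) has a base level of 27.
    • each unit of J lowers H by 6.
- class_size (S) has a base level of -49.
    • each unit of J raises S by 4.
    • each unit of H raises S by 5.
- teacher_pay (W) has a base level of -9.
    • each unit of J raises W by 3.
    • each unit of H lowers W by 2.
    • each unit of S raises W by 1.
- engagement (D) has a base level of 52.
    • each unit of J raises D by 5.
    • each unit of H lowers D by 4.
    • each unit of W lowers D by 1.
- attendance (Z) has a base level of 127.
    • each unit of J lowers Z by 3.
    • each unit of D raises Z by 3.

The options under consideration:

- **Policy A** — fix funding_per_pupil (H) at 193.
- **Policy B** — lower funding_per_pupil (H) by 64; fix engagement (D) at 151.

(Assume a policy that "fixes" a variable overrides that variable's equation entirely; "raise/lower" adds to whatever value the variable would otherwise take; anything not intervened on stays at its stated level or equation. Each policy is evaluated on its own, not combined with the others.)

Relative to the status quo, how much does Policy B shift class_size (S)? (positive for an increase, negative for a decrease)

-320

Baseline:
  J = 89
  H = 27 − 6·89 = -507
  S = -49 + 4·89 + 5·(-507) = -2228
Policy B (H − 64, D := 151):
  J = 89
  H = 27 − 6·89 (−64 from intervention) = -571
  S = -49 + 4·89 + 5·(-571) = -2548
Change in S: -2548 − (-2228) = -320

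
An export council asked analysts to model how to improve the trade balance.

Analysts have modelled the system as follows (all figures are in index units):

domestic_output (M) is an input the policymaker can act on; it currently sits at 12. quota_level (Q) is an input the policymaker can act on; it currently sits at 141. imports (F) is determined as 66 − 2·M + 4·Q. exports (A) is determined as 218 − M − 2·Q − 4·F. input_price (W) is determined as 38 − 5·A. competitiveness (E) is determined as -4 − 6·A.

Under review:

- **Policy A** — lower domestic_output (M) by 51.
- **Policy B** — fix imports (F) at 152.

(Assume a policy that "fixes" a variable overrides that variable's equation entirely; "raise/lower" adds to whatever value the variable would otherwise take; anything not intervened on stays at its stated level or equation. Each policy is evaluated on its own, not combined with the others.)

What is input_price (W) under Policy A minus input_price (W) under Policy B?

Policy A (M − 51):
  M = 12 − 51 = -39
  Q = 141
  F = 66 − 2·(-39) + 4·141 = 708
  A = 218 − (-39) − 2·141 − 4·708 = -2857
  W = 38 − 5·(-2857) = 14323
Policy B (F := 152):
  M = 12
  Q = 141
  F = 152
  A = 218 − 12 − 2·141 − 4·152 = -684
  W = 38 − 5·(-684) = 3458
W: 14323 − 3458 = 10865

10865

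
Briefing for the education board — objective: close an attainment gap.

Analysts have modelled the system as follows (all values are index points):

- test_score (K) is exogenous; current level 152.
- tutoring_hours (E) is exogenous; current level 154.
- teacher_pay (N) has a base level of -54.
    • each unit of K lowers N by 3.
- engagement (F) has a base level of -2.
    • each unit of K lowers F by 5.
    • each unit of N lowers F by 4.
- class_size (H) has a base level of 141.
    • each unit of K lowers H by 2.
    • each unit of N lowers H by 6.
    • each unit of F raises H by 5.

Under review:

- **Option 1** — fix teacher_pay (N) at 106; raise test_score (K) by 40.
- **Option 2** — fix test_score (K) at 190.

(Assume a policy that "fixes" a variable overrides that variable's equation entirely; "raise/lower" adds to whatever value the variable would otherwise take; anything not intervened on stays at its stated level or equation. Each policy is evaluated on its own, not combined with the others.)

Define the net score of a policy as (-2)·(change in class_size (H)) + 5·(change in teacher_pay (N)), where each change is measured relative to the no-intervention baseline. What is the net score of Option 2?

Baseline:
  K = 152
  N = -54 − 3·152 = -510
  F = -2 − 5·152 − 4·(-510) = 1278
  H = 141 − 2·152 − 6·(-510) + 5·1278 = 9287
Option 2 (K := 190):
  K = 190
  N = -54 − 3·190 = -624
  F = -2 − 5·190 − 4·(-624) = 1544
  H = 141 − 2·190 − 6·(-624) + 5·1544 = 11225
ΔH = 11225 − 9287 = 1938; ΔN = -624 − (-510) = -114
Score = (-2)·1938 + 5·(-114) = -4446

-4446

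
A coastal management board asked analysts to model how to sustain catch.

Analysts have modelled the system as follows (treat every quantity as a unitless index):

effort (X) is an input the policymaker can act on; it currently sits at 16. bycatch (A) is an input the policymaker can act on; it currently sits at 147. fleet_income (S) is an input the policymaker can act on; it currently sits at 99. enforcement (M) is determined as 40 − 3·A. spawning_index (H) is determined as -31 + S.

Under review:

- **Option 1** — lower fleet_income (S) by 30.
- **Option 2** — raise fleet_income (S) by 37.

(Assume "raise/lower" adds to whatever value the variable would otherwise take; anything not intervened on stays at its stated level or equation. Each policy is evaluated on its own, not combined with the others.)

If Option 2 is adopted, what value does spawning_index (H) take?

Option 2 (S + 37):
  S = 99 + 37 = 136
  H = -31 + 136 = 105

105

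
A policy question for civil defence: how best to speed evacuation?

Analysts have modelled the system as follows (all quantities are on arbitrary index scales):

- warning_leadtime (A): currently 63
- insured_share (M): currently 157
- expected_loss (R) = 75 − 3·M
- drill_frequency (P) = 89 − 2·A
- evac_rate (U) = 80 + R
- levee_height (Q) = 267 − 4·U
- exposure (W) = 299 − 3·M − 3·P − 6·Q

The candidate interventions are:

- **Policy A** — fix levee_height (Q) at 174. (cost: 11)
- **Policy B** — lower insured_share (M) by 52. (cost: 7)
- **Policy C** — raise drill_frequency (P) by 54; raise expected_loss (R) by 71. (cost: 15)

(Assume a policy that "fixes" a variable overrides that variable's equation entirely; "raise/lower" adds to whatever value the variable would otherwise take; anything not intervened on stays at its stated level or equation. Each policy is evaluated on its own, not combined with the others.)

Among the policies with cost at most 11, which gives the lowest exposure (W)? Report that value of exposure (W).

Policy A (Q := 174):
  A = 63
  M = 157
  R = 75 − 3·157 = -396
  P = 89 − 2·63 = -37
  U = 80 + (-396) = -316
  Q = 174
  W = 299 − 3·157 − 3·(-37) − 6·174 = -1105
Policy B (M − 52):
  A = 63
  M = 157 − 52 = 105
  R = 75 − 3·105 = -240
  P = 89 − 2·63 = -37
  U = 80 + (-240) = -160
  Q = 267 − 4·(-160) = 907
  W = 299 − 3·105 − 3·(-37) − 6·907 = -5347
Comparing — Policy A: W=-1105, Policy B: W=-5347. Lowest is -5347 (Policy B).

-5347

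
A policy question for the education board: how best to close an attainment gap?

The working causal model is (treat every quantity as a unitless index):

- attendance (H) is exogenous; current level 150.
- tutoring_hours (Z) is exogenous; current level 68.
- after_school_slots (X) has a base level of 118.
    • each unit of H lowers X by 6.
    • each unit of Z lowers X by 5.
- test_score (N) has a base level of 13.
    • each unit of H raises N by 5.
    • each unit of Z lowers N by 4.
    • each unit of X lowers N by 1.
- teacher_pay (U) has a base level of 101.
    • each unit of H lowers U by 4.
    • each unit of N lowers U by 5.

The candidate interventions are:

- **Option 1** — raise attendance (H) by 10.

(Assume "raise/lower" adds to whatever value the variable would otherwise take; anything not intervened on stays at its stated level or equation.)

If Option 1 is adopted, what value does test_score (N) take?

Option 1 (H + 10):
  H = 150 + 10 = 160
  Z = 68
  X = 118 − 6·160 − 5·68 = -1182
  N = 13 + 5·160 − 4·68 − (-1182) = 1723

1723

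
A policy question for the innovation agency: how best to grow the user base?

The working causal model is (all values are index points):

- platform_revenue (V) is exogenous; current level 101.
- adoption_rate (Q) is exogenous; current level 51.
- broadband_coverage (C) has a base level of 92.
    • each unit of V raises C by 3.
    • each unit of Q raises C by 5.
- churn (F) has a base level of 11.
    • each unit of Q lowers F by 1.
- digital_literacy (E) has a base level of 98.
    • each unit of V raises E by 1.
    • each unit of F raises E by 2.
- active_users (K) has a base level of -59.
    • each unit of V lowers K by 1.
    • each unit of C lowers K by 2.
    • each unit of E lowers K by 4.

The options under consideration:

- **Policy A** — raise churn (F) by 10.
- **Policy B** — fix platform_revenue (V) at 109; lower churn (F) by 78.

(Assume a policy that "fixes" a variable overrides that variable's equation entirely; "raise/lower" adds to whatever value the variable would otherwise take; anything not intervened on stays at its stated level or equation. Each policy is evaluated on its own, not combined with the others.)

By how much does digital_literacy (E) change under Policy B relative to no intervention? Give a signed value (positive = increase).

-148

Baseline:
  V = 101
  Q = 51
  F = 11 − 51 = -40
  E = 98 + 101 + 2·(-40) = 119
Policy B (V := 109, F − 78):
  V = 109
  Q = 51
  F = 11 − 51 (−78 from intervention) = -118
  E = 98 + 109 + 2·(-118) = -29
Change in E: -29 − 119 = -148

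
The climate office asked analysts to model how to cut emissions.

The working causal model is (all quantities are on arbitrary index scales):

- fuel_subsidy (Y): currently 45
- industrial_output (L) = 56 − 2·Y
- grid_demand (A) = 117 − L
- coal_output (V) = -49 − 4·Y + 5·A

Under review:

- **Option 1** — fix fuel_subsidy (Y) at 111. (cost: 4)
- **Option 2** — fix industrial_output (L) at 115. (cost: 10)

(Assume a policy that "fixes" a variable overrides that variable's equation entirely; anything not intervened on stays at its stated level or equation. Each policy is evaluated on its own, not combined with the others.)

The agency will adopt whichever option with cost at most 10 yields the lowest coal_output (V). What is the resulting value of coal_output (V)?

-219

Option 1 (Y := 111):
  Y = 111
  L = 56 − 2·111 = -166
  A = 117 − (-166) = 283
  V = -49 − 4·111 + 5·283 = 922
Option 2 (L := 115):
  Y = 45
  L = 115
  A = 117 − 115 = 2
  V = -49 − 4·45 + 5·2 = -219
Comparing — Option 1: V=922, Option 2: V=-219. Lowest is -219 (Option 2).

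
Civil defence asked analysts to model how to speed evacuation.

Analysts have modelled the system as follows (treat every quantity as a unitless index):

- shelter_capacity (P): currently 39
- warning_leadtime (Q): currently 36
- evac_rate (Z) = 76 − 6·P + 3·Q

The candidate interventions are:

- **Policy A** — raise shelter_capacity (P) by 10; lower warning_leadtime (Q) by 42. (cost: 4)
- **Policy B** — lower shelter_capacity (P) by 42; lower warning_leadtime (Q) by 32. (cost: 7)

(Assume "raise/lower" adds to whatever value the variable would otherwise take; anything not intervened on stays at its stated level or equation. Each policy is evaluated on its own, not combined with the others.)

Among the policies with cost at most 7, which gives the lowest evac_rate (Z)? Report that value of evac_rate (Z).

Policy A (P + 10, Q − 42):
  P = 39 + 10 = 49
  Q = 36 − 42 = -6
  Z = 76 − 6·49 + 3·(-6) = -236
Policy B (P − 42, Q − 32):
  P = 39 − 42 = -3
  Q = 36 − 32 = 4
  Z = 76 − 6·(-3) + 3·4 = 106
Comparing — Policy A: Z=-236, Policy B: Z=106. Lowest is -236 (Policy A).

-236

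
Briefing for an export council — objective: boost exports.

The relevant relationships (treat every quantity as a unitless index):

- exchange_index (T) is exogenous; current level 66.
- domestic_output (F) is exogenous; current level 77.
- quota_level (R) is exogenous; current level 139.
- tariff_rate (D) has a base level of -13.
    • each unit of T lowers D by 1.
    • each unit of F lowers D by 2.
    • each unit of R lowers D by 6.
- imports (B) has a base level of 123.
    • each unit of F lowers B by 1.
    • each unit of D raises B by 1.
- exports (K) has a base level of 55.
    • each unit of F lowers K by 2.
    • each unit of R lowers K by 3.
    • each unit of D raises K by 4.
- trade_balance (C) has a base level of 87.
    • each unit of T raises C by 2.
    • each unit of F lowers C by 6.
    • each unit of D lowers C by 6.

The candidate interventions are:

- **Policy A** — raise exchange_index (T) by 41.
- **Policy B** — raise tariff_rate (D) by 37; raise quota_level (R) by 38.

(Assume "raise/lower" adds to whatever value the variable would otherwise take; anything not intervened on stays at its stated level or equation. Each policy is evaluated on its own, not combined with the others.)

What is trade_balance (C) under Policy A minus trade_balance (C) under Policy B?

-818

Policy A (T + 41):
  T = 66 + 41 = 107
  F = 77
  R = 139
  D = -13 − 107 − 2·77 − 6·139 = -1108
  C = 87 + 2·107 − 6·77 − 6·(-1108) = 6487
Policy B (D + 37, R + 38):
  T = 66
  F = 77
  R = 139 + 38 = 177
  D = -13 − 66 − 2·77 − 6·177 (+37 from intervention) = -1258
  C = 87 + 2·66 − 6·77 − 6·(-1258) = 7305
C: 6487 − 7305 = -818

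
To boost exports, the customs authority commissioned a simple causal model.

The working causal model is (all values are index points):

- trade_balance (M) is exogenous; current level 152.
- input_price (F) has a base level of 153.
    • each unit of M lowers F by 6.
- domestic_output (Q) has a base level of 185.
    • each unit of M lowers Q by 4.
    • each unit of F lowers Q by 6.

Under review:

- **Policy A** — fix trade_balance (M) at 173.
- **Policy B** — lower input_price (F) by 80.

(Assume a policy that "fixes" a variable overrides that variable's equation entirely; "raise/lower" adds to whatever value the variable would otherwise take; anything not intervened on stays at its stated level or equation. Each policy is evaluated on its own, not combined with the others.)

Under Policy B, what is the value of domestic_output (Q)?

4611

Policy B (F − 80):
  M = 152
  F = 153 − 6·152 (−80 from intervention) = -839
  Q = 185 − 4·152 − 6·(-839) = 4611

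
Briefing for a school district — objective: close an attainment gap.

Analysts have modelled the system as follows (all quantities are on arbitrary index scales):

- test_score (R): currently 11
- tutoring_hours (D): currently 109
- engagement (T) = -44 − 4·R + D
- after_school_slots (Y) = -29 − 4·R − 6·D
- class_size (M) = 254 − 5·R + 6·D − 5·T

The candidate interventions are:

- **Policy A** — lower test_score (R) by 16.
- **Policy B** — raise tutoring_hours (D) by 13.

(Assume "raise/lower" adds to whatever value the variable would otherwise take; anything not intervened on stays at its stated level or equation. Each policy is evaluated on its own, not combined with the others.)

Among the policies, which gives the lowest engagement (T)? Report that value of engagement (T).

34

Policy A (R − 16):
  R = 11 − 16 = -5
  D = 109
  T = -44 − 4·(-5) + 109 = 85
Policy B (D + 13):
  R = 11
  D = 109 + 13 = 122
  T = -44 − 4·11 + 122 = 34
Comparing — Policy A: T=85, Policy B: T=34. Lowest is 34 (Policy B).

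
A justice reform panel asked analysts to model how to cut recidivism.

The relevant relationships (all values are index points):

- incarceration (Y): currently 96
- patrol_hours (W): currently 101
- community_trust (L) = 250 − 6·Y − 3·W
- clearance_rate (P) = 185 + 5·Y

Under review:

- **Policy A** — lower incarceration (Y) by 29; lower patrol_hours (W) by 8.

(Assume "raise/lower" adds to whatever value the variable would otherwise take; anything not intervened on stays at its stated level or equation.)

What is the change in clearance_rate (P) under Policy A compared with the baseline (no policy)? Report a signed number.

-145

Baseline:
  Y = 96
  P = 185 + 5·96 = 665
Policy A (Y − 29, W − 8):
  Y = 96 − 29 = 67
  P = 185 + 5·67 = 520
Change in P: 520 − 665 = -145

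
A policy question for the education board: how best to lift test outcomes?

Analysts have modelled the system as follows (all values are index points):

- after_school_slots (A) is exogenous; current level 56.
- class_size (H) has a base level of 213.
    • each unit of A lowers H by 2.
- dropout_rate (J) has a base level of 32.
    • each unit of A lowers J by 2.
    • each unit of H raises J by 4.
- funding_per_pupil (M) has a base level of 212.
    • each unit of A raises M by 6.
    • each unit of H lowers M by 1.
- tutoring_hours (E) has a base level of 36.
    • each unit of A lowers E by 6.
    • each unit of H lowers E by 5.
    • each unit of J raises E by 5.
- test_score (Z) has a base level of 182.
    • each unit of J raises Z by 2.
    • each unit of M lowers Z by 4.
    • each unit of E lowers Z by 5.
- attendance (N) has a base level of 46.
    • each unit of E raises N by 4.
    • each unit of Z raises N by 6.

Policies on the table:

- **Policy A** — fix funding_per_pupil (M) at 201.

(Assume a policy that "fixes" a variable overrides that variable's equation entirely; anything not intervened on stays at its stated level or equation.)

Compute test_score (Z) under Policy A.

-4049

Policy A (M := 201):
  A = 56
  H = 213 − 2·56 = 101
  J = 32 − 2·56 + 4·101 = 324
  M = 201
  E = 36 − 6·56 − 5·101 + 5·324 = 815
  Z = 182 + 2·324 − 4·201 − 5·815 = -4049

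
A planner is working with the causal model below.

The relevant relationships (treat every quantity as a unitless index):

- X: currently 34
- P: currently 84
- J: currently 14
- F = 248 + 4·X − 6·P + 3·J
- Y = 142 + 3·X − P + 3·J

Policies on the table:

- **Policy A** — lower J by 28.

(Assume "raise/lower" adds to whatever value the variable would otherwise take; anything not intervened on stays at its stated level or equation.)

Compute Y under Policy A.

Policy A (J − 28):
  X = 34
  P = 84
  J = 14 − 28 = -14
  Y = 142 + 3·34 − 84 + 3·(-14) = 118

118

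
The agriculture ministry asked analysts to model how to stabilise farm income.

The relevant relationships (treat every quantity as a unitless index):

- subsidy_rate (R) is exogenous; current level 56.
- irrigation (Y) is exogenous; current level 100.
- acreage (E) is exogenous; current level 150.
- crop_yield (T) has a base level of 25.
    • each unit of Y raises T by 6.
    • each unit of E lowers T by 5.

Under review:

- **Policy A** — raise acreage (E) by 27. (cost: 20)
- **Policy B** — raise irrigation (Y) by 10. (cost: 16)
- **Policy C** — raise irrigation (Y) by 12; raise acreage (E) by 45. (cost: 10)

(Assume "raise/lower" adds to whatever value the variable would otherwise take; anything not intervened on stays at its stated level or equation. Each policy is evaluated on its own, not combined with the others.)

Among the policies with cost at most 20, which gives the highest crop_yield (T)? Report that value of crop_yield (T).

Policy A (E + 27):
  Y = 100
  E = 150 + 27 = 177
  T = 25 + 6·100 − 5·177 = -260
Policy B (Y + 10):
  Y = 100 + 10 = 110
  E = 150
  T = 25 + 6·110 − 5·150 = -65
Policy C (Y + 12, E + 45):
  Y = 100 + 12 = 112
  E = 150 + 45 = 195
  T = 25 + 6·112 − 5·195 = -278
Comparing — Policy A: T=-260, Policy B: T=-65, Policy C: T=-278. Highest is -65 (Policy B).

-65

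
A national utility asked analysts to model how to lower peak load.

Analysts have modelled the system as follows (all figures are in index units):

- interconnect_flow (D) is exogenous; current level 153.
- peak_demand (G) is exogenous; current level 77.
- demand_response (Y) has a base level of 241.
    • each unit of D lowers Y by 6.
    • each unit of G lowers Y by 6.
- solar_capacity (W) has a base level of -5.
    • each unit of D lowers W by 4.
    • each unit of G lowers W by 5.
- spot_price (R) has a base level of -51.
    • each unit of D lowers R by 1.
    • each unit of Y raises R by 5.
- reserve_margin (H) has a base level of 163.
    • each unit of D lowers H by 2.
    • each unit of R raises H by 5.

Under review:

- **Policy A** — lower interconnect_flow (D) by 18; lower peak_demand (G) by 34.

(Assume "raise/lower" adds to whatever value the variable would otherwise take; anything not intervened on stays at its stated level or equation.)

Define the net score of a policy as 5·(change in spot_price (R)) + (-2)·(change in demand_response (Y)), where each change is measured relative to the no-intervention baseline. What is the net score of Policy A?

7266

Baseline:
  D = 153
  G = 77
  Y = 241 − 6·153 − 6·77 = -1139
  R = -51 − 153 + 5·(-1139) = -5899
Policy A (D − 18, G − 34):
  D = 153 − 18 = 135
  G = 77 − 34 = 43
  Y = 241 − 6·135 − 6·43 = -827
  R = -51 − 135 + 5·(-827) = -4321
ΔR = -4321 − (-5899) = 1578; ΔY = -827 − (-1139) = 312
Score = 5·1578 + (-2)·312 = 7266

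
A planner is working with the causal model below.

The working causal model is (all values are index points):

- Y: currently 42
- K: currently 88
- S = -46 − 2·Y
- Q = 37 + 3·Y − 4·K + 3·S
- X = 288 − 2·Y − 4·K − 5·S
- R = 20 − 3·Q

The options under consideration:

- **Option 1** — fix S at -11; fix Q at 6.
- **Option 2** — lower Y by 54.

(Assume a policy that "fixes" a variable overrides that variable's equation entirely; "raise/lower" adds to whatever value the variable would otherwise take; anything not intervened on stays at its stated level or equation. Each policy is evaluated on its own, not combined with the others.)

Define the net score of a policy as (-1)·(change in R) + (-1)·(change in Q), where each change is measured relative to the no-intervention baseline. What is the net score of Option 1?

Baseline:
  Y = 42
  K = 88
  S = -46 − 2·42 = -130
  Q = 37 + 3·42 − 4·88 + 3·(-130) = -579
  R = 20 − 3·(-579) = 1757
Option 1 (S := -11, Q := 6):
  Y = 42
  K = 88
  S = -11
  Q = 6
  R = 20 − 3·6 = 2
ΔR = 2 − 1757 = -1755; ΔQ = 6 − (-579) = 585
Score = (-1)·(-1755) + (-1)·585 = 1170

1170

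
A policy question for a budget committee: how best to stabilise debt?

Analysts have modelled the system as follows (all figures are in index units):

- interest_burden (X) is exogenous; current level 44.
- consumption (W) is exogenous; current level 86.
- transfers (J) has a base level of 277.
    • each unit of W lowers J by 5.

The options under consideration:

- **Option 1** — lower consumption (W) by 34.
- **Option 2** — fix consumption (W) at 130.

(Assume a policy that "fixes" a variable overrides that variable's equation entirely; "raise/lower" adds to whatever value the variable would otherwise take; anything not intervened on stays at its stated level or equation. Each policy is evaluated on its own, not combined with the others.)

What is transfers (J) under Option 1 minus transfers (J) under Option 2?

Option 1 (W − 34):
  W = 86 − 34 = 52
  J = 277 − 5·52 = 17
Option 2 (W := 130):
  W = 130
  J = 277 − 5·130 = -373
J: 17 − (-373) = 390

390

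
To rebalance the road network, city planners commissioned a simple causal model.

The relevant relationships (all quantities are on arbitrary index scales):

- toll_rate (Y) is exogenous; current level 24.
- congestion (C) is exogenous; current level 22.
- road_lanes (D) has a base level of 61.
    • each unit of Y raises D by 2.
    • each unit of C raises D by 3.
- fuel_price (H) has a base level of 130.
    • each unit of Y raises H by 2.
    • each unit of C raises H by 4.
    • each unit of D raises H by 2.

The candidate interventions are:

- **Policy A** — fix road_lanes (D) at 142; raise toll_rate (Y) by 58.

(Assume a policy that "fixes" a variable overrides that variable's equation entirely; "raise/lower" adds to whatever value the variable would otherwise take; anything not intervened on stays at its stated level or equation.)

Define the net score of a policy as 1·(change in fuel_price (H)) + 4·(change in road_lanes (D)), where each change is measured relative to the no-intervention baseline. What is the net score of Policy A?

-82

Baseline:
  Y = 24
  C = 22
  D = 61 + 2·24 + 3·22 = 175
  H = 130 + 2·24 + 4·22 + 2·175 = 616
Policy A (D := 142, Y + 58):
  Y = 24 + 58 = 82
  C = 22
  D = 142
  H = 130 + 2·82 + 4·22 + 2·142 = 666
ΔH = 666 − 616 = 50; ΔD = 142 − 175 = -33
Score = 1·50 + 4·(-33) = -82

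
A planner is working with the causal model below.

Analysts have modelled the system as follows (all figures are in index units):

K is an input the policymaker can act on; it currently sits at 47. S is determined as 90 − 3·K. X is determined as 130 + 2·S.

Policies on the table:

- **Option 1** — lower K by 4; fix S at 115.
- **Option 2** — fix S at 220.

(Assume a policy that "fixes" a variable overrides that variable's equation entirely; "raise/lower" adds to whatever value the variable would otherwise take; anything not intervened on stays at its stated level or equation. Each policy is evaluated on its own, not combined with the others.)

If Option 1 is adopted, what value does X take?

Option 1 (K − 4, S := 115):
  K = 47 − 4 = 43
  S = 115
  X = 130 + 2·115 = 360

360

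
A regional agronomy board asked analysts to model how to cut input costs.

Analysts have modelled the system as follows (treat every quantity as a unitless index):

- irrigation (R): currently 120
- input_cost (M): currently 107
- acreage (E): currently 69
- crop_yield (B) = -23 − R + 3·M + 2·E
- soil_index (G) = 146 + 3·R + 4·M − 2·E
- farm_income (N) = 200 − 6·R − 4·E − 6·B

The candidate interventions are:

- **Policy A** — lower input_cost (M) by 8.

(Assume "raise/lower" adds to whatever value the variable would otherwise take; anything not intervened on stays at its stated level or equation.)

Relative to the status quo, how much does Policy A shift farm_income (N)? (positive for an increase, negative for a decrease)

144

Baseline:
  R = 120
  M = 107
  E = 69
  B = -23 − 120 + 3·107 + 2·69 = 316
  N = 200 − 6·120 − 4·69 − 6·316 = -2692
Policy A (M − 8):
  R = 120
  M = 107 − 8 = 99
  E = 69
  B = -23 − 120 + 3·99 + 2·69 = 292
  N = 200 − 6·120 − 4·69 − 6·292 = -2548
Change in N: -2548 − (-2692) = 144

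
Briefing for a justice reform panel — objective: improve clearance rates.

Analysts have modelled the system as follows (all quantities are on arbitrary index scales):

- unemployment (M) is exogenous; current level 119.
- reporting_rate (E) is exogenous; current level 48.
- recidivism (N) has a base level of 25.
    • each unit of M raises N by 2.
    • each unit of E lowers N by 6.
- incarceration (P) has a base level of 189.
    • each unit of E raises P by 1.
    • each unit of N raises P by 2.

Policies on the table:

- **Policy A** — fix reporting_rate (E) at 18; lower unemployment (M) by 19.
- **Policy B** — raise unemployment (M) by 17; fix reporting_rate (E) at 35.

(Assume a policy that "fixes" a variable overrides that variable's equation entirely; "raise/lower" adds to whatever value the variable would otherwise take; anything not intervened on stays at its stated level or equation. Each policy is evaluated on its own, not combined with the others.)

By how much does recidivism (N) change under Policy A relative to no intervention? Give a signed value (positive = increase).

Baseline:
  M = 119
  E = 48
  N = 25 + 2·119 − 6·48 = -25
Policy A (E := 18, M − 19):
  M = 119 − 19 = 100
  E = 18
  N = 25 + 2·100 − 6·18 = 117
Change in N: 117 − (-25) = 142

142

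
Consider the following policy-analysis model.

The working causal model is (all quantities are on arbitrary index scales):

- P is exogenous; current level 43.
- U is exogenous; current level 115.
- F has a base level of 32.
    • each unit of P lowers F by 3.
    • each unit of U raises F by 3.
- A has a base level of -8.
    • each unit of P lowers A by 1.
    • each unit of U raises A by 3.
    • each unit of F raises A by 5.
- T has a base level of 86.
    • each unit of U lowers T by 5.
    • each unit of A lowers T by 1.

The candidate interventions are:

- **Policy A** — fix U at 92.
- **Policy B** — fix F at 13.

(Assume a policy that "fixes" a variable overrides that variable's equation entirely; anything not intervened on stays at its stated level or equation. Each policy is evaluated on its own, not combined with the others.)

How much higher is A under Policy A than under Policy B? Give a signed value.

761

Policy A (U := 92):
  P = 43
  U = 92
  F = 32 − 3·43 + 3·92 = 179
  A = -8 − 43 + 3·92 + 5·179 = 1120
Policy B (F := 13):
  P = 43
  U = 115
  F = 13
  A = -8 − 43 + 3·115 + 5·13 = 359
A: 1120 − 359 = 761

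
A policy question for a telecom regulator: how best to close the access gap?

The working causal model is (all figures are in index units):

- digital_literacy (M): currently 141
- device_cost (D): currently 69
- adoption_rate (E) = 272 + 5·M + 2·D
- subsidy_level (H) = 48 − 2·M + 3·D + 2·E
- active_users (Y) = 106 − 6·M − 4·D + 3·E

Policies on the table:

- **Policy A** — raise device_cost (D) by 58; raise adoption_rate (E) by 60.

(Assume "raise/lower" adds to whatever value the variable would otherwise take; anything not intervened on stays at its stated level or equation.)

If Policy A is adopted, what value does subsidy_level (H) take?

2729

Policy A (D + 58, E + 60):
  M = 141
  D = 69 + 58 = 127
  E = 272 + 5·141 + 2·127 (+60 from intervention) = 1291
  H = 48 − 2·141 + 3·127 + 2·1291 = 2729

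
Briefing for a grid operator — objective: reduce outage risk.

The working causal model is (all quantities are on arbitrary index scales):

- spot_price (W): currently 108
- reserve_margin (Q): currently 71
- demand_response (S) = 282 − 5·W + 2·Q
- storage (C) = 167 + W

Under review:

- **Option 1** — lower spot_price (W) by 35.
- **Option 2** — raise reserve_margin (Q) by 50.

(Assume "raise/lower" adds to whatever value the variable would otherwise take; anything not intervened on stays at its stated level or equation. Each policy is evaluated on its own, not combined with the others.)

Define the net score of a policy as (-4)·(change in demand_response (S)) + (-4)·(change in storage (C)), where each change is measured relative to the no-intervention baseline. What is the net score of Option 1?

Baseline:
  W = 108
  Q = 71
  S = 282 − 5·108 + 2·71 = -116
  C = 167 + 108 = 275
Option 1 (W − 35):
  W = 108 − 35 = 73
  Q = 71
  S = 282 − 5·73 + 2·71 = 59
  C = 167 + 73 = 240
ΔS = 59 − (-116) = 175; ΔC = 240 − 275 = -35
Score = (-4)·175 + (-4)·(-35) = -560

-560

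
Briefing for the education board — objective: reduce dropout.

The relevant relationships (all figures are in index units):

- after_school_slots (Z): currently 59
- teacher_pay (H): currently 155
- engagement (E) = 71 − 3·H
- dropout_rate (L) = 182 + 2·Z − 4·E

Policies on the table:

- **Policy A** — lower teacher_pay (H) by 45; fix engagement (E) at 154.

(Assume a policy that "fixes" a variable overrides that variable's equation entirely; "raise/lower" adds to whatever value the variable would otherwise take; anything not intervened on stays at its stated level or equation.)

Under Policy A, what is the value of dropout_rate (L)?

-316

Policy A (H − 45, E := 154):
  Z = 59
  H = 155 − 45 = 110
  E = 154
  L = 182 + 2·59 − 4·154 = -316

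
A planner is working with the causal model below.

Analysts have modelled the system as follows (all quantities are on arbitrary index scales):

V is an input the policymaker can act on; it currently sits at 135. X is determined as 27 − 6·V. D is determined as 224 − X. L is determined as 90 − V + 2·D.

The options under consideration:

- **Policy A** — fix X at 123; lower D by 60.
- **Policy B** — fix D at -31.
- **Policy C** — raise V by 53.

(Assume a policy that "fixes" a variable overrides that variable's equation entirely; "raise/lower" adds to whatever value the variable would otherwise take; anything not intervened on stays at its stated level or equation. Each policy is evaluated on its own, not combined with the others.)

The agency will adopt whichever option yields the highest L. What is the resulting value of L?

2552

Policy A (X := 123, D − 60):
  V = 135
  X = 123
  D = 224 − 123 (−60 from intervention) = 41
  L = 90 − 135 + 2·41 = 37
Policy B (D := -31):
  V = 135
  X = 27 − 6·135 = -783
  D = -31
  L = 90 − 135 + 2·(-31) = -107
Policy C (V + 53):
  V = 135 + 53 = 188
  X = 27 − 6·188 = -1101
  D = 224 − (-1101) = 1325
  L = 90 − 188 + 2·1325 = 2552
Comparing — Policy A: L=37, Policy B: L=-107, Policy C: L=2552. Highest is 2552 (Policy C).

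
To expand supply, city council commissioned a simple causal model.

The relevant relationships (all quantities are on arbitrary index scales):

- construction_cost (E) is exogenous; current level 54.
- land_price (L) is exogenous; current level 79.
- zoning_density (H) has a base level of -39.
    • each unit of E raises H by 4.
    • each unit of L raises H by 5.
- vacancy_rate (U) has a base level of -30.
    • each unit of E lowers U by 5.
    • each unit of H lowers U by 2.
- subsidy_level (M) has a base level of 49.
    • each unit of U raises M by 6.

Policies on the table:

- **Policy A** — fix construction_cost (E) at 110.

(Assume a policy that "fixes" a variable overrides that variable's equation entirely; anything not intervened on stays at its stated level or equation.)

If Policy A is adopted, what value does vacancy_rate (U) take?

-2172

Policy A (E := 110):
  E = 110
  L = 79
  H = -39 + 4·110 + 5·79 = 796
  U = -30 − 5·110 − 2·796 = -2172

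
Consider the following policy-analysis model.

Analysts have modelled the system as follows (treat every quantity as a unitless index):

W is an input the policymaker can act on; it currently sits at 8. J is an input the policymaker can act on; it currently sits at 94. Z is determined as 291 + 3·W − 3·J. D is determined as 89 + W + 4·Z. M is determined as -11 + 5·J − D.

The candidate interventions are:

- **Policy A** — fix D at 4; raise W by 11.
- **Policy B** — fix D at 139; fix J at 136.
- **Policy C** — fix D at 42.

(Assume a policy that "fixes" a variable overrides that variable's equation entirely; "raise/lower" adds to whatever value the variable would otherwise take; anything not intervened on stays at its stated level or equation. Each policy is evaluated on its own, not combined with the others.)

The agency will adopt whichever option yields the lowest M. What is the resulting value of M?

417

Policy A (D := 4, W + 11):
  W = 8 + 11 = 19
  J = 94
  Z = 291 + 3·19 − 3·94 = 66
  D = 4
  M = -11 + 5·94 − 4 = 455
Policy B (D := 139, J := 136):
  W = 8
  J = 136
  Z = 291 + 3·8 − 3·136 = -93
  D = 139
  M = -11 + 5·136 − 139 = 530
Policy C (D := 42):
  W = 8
  J = 94
  Z = 291 + 3·8 − 3·94 = 33
  D = 42
  M = -11 + 5·94 − 42 = 417
Comparing — Policy A: M=455, Policy B: M=530, Policy C: M=417. Lowest is 417 (Policy C).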